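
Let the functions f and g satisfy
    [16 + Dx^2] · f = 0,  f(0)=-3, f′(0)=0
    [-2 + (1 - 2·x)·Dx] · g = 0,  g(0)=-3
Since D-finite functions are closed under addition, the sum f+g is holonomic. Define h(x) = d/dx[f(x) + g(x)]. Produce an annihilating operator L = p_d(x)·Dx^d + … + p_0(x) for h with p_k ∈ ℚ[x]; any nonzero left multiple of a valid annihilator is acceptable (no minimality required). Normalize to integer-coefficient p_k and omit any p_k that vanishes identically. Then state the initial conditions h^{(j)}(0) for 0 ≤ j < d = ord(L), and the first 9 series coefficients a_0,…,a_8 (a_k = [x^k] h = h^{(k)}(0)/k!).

f: a_k = -3, 0, 24, 0, -32, 0, 256/15, 0, -512/105, …
g: a_k = -3, -6, -12, -24, -48, -96, -192, -384, -768, …
Weyl lclm of L_f,L_g ⇒ L₀ (ord ≤ 3).
h₀' ⇒ L via d/dx closure of L₀.
L = (512 - 512·x + 512·x^2) + (-80 + 288·x - 384·x^2 + 256·x^3)·Dx + (32 - 32·x + 32·x^2)·Dx^2 + (-5 + 18·x - 24·x^2 + 16·x^3)·Dx^3  (order 3).
h: a_k = -6, 24, -72, -320, -480, -5248/5, -2688, -649216/105, -13824, …
ICs: h(0) = -6, h′(0) = 24, h′′(0) = -144.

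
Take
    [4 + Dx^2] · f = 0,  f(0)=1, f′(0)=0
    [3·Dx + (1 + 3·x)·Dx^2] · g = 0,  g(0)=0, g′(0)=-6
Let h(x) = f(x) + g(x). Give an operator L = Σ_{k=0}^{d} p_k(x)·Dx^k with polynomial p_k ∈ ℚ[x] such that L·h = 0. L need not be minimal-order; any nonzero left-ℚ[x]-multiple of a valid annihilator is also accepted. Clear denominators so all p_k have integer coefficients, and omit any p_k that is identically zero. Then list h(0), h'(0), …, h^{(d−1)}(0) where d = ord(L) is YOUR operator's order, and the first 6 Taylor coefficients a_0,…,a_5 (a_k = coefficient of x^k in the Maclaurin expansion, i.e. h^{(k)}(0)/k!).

f: a_k = 1, 0, -2, 0, 2/3, 0, …
g: a_k = 0, -6, 9, -18, 81/2, -486/5, …
h₀=f+g: left-lcm gives L₀, ord ≤ 4.
L = (348 + 144·x + 216·x^2)·Dx + (44 + 180·x + 216·x^2 + 216·x^3)·Dx^2 + (87 + 36·x + 54·x^2)·Dx^3 + (11 + 45·x + 54·x^2 + 54·x^3)·Dx^4  (order 4).
h: a_k = 1, -6, 7, -18, 247/6, -486/5, …
ICs: h(0) = 1, h′(0) = -6, h′′(0) = 14, h′′′(0) = -108.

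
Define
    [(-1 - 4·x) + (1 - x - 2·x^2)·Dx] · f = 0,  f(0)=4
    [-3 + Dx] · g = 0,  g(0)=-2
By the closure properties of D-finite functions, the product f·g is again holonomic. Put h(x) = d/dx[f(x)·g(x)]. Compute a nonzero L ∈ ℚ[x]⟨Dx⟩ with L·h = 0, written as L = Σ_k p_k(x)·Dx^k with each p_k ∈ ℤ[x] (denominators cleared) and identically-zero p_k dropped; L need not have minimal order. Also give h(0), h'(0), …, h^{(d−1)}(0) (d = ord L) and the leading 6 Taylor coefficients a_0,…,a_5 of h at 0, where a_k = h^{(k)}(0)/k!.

f: a_k = 4, 4, 12, 20, 44, 84, …
g: a_k = -2, -6, -9, -9, -27/4, -81/20, …
Sym-product of L_f,L_g gives L₀ (≤ ord 1).
h=h₀': d/dx-closure on L₀ ⇒ L.
L = (21 + 12·x - 39·x^2 - 12·x^3 + 36·x^4) + (-4 + 3·x + 15·x^2 - 4·x^3 - 12·x^4)·Dx  (order 1).
h: a_k = -32, -168, -552, -1516, -3816, -45879/5, …
ICs: h(0) = -32.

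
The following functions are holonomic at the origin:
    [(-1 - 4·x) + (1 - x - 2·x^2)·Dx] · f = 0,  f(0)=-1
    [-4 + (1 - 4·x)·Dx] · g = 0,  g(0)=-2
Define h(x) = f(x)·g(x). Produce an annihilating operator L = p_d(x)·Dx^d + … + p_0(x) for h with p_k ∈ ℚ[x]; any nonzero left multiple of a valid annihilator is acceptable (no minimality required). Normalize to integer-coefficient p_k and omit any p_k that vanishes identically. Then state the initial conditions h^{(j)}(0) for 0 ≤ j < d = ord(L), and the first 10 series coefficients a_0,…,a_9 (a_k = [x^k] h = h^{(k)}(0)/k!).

L = (-5 + 4·x + 24·x^2) + (1 - 5·x + 2·x^2 + 8·x^3)·Dx  (order 1).
h: a_k = 2, 10, 46, 194, 798, 3234, 13022, 52258, 209374, 838178, …
ICs: h(0) = 2.

f: a_k = -1, -1, -3, -5, -11, -21, -43, -85, -171, -341, …
g: a_k = -2, -8, -32, -128, -512, -2048, -8192, -32768, -131072, -524288, …
f·g: L₀ = L_f ⊗_s L_g, ord ≤ 1·1.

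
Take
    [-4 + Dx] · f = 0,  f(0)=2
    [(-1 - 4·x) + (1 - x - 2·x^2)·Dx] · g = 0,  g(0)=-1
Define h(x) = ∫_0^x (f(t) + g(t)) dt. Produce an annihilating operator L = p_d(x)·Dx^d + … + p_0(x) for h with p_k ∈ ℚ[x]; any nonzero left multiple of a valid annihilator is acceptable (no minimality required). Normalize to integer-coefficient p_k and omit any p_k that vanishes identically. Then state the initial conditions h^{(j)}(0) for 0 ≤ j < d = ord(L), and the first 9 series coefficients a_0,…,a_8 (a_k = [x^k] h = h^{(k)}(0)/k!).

f: a_k = 2, 8, 16, 64/3, 64/3, 256/15, 512/45, 2048/315, 1024/315, …
g: a_k = -1, -1, -3, -5, -11, -21, -43, -85, -171, …
h₀=f+g: left-lcm gives L₀, ord ≤ 2.
h=∫h₀ ⇒ L = L₀·Dx.
L = (8 + 192·x^2 + 128·x^3)·Dx + (10 - 44·x - 72·x^2 + 64·x^3 + 64·x^4)·Dx^2 + (-3 + 11·x + 6·x^2 - 24·x^3 - 16·x^4)·Dx^3  (order 3).
h: a_k = 0, 1, 7/2, 13/3, 49/12, 31/15, -59/90, -1423/315, -24727/2520, …
ICs: h(0) = 0, h′(0) = 1, h′′(0) = 7.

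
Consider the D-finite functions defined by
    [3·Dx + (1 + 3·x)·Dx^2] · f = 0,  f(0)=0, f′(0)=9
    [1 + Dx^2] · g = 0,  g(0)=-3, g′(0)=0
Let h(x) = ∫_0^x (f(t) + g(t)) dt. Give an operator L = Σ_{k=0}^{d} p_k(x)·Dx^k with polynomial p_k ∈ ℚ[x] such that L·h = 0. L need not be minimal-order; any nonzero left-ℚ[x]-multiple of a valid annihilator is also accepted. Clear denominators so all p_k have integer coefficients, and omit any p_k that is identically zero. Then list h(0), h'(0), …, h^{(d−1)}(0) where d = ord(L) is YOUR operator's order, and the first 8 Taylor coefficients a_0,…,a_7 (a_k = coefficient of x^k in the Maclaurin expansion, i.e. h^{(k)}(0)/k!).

f: a_k = 0, 9, -27/2, 27, -243/4, 729/5, -729/2, 6561/7, …
g: a_k = -3, 0, 3/2, 0, -1/8, 0, 1/240, 0, …
L₀ := lclm(L_f,L_g); ord L₀ ≤ 2+2.
h=∫h₀ ⇒ L = L₀·Dx.
L = (165 + 18·x + 27·x^2)·Dx^2 + (19 + 63·x + 27·x^2 + 27·x^3)·Dx^3 + (165 + 18·x + 27·x^2)·Dx^4 + (19 + 63·x + 27·x^2 + 27·x^3)·Dx^5  (order 5).
h: a_k = 0, -3, 9/2, -4, 27/4, -487/40, 243/10, -12497/240, …
ICs: h(0) = 0, h′(0) = -3, h′′(0) = 9, h′′′(0) = -24, h′′′′(0) = 162.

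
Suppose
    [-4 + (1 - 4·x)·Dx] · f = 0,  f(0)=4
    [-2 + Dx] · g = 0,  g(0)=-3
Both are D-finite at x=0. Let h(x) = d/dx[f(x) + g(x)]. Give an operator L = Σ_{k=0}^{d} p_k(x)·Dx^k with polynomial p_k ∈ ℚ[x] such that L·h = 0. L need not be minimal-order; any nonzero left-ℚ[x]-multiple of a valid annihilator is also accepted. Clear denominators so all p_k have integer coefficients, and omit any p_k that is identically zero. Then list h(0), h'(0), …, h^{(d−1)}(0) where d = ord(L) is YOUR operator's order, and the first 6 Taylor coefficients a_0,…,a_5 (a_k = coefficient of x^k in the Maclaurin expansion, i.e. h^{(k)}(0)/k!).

f: a_k = 4, 16, 64, 256, 1024, 4096, …
g: a_k = -3, -6, -6, -4, -2, -4/5, …
f+g: L₀ = lclm(L_f,L_g), ord ≤ 1+1.
Derive L from L₀ (diff closure).
L = (80 + 64·x) + (-46 - 16·x + 32·x^2)·Dx + (3 - 8·x - 16·x^2)·Dx^2  (order 2).
h: a_k = 10, 116, 756, 4088, 20476, 491512/5, …
ICs: h(0) = 10, h′(0) = 116.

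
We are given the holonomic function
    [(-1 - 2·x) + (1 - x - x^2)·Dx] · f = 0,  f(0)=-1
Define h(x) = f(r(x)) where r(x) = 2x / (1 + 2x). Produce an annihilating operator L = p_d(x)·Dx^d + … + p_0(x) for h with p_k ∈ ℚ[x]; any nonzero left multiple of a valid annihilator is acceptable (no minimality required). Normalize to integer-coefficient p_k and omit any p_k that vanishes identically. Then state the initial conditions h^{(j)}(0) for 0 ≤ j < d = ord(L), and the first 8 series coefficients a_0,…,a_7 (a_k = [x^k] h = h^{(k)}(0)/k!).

f: a_k = -1, -1, -2, -3, -5, -8, -13, -21, …
Substitute x→r, Dx→(1/r')Dx; clear ⇒ L₀.
L = (2 + 12·x) + (-1 - 4·x + 8·x^3)·Dx  (order 1).
h: a_k = -1, -2, -4, 0, -16, 32, -128, 384, …
ICs: h(0) = -1.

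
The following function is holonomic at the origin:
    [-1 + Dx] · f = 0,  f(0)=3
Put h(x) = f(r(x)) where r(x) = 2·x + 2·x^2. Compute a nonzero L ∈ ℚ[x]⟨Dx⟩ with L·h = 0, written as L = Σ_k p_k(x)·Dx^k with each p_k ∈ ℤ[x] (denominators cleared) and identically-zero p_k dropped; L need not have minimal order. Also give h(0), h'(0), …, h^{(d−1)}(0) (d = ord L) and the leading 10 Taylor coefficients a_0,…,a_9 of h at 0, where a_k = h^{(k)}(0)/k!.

f: a_k = 3, 3, 3/2, 1/2, 1/8, 1/40, 1/240, 1/1680, 1/13440, 1/120960, …
f∘r: x↦r, Dx↦Dx/r' in L_f ⇒ L₀.
L = (-2 - 4·x) + Dx  (order 1).
h: a_k = 3, 6, 12, 16, 20, 104/5, 304/15, 1856/105, 1528/105, 2096/189, …
ICs: h(0) = 3.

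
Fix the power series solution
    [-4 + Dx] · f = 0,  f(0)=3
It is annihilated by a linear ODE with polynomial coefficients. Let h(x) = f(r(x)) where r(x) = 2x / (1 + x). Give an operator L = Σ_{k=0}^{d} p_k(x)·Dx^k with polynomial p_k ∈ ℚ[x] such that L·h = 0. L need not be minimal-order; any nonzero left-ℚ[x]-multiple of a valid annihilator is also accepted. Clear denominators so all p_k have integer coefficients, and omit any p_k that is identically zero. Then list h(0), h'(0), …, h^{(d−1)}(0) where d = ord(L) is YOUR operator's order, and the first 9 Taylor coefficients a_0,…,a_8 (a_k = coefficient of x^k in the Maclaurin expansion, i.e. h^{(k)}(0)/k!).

f: a_k = 3, 12, 24, 32, 32, 128/5, 256/15, 1024/105, 512/105, …
L₀ from L_f via x↦r, Dx↦r'^{-1}Dx.
L = -8 + (1 + 2·x + x^2)·Dx  (order 1).
h: a_k = 3, 24, 72, 88, 8, -264/5, 184/15, 3224/105, -1128/35, …
ICs: h(0) = 3.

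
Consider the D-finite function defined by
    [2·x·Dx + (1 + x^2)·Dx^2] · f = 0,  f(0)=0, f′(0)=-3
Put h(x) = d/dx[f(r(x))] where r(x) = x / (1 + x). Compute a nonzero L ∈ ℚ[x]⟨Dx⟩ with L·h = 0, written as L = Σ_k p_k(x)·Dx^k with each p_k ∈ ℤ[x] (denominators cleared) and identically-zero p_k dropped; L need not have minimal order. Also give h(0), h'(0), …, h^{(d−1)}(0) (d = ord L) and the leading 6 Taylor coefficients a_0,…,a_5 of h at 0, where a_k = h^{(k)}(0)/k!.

f: a_k = 0, -3, 0, 1, 0, -3/5, …
Change of var in L_f (x↦r) gives L₀.
Derive L from L₀ (diff closure).
L = (2 + 4·x) + (1 + 2·x + 2·x^2)·Dx  (order 1).
h: a_k = -3, 6, -6, 0, 12, -24, …
ICs: h(0) = -3.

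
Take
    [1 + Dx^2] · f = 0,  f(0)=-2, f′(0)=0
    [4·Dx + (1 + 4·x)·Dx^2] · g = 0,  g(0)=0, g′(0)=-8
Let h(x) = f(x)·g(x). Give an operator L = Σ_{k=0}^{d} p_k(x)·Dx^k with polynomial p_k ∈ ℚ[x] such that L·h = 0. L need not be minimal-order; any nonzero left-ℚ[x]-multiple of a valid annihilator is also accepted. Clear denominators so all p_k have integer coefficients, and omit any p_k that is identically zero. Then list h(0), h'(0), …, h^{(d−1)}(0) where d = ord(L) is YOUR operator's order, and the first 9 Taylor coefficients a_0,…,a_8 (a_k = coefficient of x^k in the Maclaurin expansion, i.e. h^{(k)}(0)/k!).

f: a_k = -2, 0, 1, 0, -1/12, 0, 1/360, 0, -1/20160, …
g: a_k = 0, -8, 16, -128/3, 128, -2048/5, 4096/3, -32768/7, 16384, …
f·g: L₀ = L_f ⊗_s L_g, ord ≤ 2·2.
L = (-147 - 144·x - 224·x^2 + 256·x^3 + 256·x^4) + (-56 - 160·x + 384·x^2 + 512·x^3)·Dx + (-150 - 160·x - 192·x^2 + 512·x^3 + 512·x^4)·Dx^2 + (-56 - 160·x + 384·x^2 + 512·x^3)·Dx^3 + (-3 - 16·x + 32·x^2 + 256·x^3 + 256·x^4)·Dx^4  (order 4).
h: a_k = 0, 16, -32, 232/3, -240, 3886/5, -2604, 940403/105, -1413598/45, …
ICs: h(0) = 0, h′(0) = 16, h′′(0) = -64, h′′′(0) = 464.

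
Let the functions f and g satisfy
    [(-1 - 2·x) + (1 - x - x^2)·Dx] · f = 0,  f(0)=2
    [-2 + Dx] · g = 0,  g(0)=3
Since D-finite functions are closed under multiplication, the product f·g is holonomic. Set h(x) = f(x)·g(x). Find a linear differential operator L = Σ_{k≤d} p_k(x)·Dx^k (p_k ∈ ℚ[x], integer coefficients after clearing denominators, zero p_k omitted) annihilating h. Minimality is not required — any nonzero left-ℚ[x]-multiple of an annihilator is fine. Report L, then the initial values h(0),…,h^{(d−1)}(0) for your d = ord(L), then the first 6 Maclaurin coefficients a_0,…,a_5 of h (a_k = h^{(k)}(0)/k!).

f: a_k = 2, 2, 4, 6, 10, 16, …
g: a_k = 3, 6, 6, 4, 2, 4/5, …
h₀=f·g: eliminate ⇒ L₀, order ≤ 1·1.
L = (3 - 2·x^2) + (-1 + x + x^2)·Dx  (order 1).
h: a_k = 6, 18, 36, 62, 102, 828/5, …
ICs: h(0) = 6.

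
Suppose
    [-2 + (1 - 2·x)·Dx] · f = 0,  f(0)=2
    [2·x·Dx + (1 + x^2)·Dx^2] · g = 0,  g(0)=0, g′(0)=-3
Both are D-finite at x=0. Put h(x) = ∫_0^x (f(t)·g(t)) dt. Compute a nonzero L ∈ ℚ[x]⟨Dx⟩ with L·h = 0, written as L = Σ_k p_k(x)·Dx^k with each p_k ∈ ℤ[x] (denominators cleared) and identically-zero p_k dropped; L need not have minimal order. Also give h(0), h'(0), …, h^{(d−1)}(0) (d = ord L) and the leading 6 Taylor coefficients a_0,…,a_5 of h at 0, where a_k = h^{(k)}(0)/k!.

f: a_k = 2, 4, 8, 16, 32, 64, …
g: a_k = 0, -3, 0, 1, 0, -3/5, …
Sym-product of L_f,L_g gives L₀ (≤ ord 2).
∫: right-multiply L₀ by Dx.
L = 4·x·Dx + (4 - 2·x + 8·x^2)·Dx^2 + (-1 + 2·x - x^2 + 2·x^3)·Dx^3  (order 3).
h: a_k = 0, 0, -3, -4, -11/2, -44/5, …
ICs: h(0) = 0, h′(0) = 0, h′′(0) = -6.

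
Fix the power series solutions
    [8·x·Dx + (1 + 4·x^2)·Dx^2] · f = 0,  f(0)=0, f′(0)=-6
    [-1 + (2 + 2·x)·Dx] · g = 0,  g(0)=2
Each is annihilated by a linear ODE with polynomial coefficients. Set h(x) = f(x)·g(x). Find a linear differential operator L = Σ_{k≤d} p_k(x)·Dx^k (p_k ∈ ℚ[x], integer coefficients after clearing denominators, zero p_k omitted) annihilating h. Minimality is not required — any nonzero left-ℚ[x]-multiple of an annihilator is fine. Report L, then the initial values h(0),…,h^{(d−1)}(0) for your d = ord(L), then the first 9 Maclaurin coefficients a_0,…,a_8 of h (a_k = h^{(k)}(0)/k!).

f: a_k = 0, -6, 0, 8, 0, -96/5, 0, 384/7, 0, …
g: a_k = 2, 1, -1/4, 1/8, -5/64, 7/128, -21/512, 33/1024, -429/16384, …
f·g: L₀ = L_f ⊗_s L_g, ord ≤ 2·1.
L = (3 - 16·x - 4·x^2) + (-4 + 28·x + 48·x^2 + 16·x^3)·Dx + (4 + 8·x + 20·x^2 + 32·x^3 + 16·x^4)·Dx^2  (order 2).
h: a_k = 0, -12, -6, 35/2, 29/4, -6389/160, -5929/320, 1022653/8960, 944407/17920, …
ICs: h(0) = 0, h′(0) = -12.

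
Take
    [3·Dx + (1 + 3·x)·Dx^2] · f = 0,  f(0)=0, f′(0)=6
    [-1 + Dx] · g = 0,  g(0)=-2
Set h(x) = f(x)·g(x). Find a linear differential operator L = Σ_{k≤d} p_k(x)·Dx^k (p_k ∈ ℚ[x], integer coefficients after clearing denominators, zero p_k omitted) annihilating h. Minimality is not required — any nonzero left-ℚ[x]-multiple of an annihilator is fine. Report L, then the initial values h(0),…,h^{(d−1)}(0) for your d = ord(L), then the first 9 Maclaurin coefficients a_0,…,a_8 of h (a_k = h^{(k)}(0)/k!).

L = (-2 + 3·x) + (1 - 6·x)·Dx + (1 + 3·x)·Dx^2  (order 2).
h: a_k = 0, -12, 6, -24, 52, -1289/10, 1307/4, -89122/105, 134669/60, …
ICs: h(0) = 0, h′(0) = -12.

f: a_k = 0, 6, -9, 18, -81/2, 486/5, -243, 4374/7, -6561/4, …
g: a_k = -2, -2, -1, -1/3, -1/12, -1/60, -1/360, -1/2520, -1/20160, …
f·g: L₀ = L_f ⊗_s L_g, ord ≤ 2·1.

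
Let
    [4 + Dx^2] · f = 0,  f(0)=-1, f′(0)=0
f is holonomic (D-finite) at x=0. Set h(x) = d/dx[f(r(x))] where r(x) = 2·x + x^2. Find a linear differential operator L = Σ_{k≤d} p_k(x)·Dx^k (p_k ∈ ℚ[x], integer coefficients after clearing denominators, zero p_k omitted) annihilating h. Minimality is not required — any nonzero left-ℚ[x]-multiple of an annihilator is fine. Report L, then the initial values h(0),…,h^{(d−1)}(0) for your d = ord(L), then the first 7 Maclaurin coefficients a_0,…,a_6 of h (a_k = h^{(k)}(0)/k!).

f: a_k = -1, 0, 2, 0, -2/3, 0, 4/45, …
Substitute x→r, Dx→(1/r')Dx; clear ⇒ L₀.
h=h₀': d/dx-closure on L₀ ⇒ L.
L = (19 + 64·x + 96·x^2 + 64·x^3 + 16·x^4) + (-3 - 3·x)·Dx + (1 + 2·x + x^2)·Dx^2  (order 2).
h: a_k = 0, 16, 24, -104/3, -320/3, -928/15, 1232/15, …
ICs: h(0) = 0, h′(0) = 16.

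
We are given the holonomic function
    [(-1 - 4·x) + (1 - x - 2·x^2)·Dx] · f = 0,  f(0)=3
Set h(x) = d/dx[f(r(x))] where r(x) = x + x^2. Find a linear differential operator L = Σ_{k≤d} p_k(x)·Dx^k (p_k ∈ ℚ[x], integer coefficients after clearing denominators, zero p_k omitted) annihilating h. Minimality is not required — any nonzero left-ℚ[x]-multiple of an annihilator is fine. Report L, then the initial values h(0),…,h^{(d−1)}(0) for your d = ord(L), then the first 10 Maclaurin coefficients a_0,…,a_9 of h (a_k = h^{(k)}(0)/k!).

f: a_k = 3, 3, 9, 15, 33, 63, 129, 255, 513, 1023, …
Change of var in L_f (x↦r) gives L₀.
h=h₀': d/dx-closure on L₀ ⇒ L.
L = (8 + 10·x + 30·x^2 + 40·x^3 + 20·x^4) + (-1 - x + 5·x^2 + 10·x^3 + 10·x^4 + 4·x^5)·Dx  (order 1).
h: a_k = 3, 24, 99, 348, 1200, 3942, 12537, 39168, 120393, 365430, …
ICs: h(0) = 3.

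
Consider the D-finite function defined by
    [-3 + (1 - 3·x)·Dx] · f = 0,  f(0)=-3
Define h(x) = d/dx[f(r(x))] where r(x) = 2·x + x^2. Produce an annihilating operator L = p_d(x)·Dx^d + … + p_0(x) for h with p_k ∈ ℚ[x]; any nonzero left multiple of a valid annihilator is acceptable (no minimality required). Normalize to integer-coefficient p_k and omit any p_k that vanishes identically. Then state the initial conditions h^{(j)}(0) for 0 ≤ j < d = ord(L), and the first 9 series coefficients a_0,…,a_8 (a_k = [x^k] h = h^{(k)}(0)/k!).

L = (13 + 18·x + 9·x^2) + (-1 + 5·x + 9·x^2 + 3·x^3)·Dx  (order 1).
h: a_k = -18, -234, -2268, -19548, -157950, -1225206, -9239832, -68259672, -496392138, …
ICs: h(0) = -18.

f: a_k = -3, -9, -27, -81, -243, -729, -2187, -6561, -19683, …
Change of var in L_f (x↦r) gives L₀.
h₀' ⇒ L via d/dx closure of L₀.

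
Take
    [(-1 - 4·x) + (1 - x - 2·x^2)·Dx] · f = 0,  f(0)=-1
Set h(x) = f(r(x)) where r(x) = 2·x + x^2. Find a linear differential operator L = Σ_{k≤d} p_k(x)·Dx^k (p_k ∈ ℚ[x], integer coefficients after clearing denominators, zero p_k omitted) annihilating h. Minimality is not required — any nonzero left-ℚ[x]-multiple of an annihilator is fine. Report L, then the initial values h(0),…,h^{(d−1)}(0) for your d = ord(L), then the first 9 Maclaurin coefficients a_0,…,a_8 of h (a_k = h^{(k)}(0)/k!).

L = (2 + 16·x + 8·x^2) + (-1 + 3·x + 6·x^2 + 2·x^3)·Dx  (order 1).
h: a_k = -1, -2, -13, -52, -239, -1054, -4701, -20904, -93027, …
ICs: h(0) = -1.

f: a_k = -1, -1, -3, -5, -11, -21, -43, -85, -171, …
Substitute x→r, Dx→(1/r')Dx; clear ⇒ L₀.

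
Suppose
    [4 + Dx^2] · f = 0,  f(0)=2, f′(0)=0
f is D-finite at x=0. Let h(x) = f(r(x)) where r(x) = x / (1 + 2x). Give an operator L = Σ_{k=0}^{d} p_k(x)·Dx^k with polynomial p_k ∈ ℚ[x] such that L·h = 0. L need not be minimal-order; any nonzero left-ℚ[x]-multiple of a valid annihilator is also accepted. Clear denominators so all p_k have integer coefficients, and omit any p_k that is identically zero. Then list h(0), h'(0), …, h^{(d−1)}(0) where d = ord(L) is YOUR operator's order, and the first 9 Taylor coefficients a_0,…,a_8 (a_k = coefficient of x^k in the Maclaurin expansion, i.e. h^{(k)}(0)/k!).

L = 4 + (4 + 24·x + 48·x^2 + 32·x^3)·Dx + (1 + 8·x + 24·x^2 + 32·x^3 + 16·x^4)·Dx^2  (order 2).
h: a_k = 2, 0, -4, 16, -140/3, 352/3, -12008/45, 2784/5, -66796/63, …
ICs: h(0) = 2, h′(0) = 0.

f: a_k = 2, 0, -4, 0, 4/3, 0, -8/45, 0, 4/315, …
Change of var in L_f (x↦r) gives L₀.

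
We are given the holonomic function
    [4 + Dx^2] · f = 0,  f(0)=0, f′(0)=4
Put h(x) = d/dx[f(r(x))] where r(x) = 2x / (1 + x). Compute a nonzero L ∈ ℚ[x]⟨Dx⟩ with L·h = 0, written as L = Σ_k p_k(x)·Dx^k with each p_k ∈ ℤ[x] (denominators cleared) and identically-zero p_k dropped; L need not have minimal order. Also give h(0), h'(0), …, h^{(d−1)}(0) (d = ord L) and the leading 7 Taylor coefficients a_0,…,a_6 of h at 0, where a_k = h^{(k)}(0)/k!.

f: a_k = 0, 4, 0, -8/3, 0, 8/15, 0, …
Change of var in L_f (x↦r) gives L₀.
Derive L from L₀ (diff closure).
L = (22 + 12·x + 6·x^2) + (6 + 18·x + 18·x^2 + 6·x^3)·Dx + (1 + 4·x + 6·x^2 + 4·x^3 + x^4)·Dx^2  (order 2).
h: a_k = 8, -16, -40, 224, -1544/3, 720, -19688/45, …
ICs: h(0) = 8, h′(0) = -16.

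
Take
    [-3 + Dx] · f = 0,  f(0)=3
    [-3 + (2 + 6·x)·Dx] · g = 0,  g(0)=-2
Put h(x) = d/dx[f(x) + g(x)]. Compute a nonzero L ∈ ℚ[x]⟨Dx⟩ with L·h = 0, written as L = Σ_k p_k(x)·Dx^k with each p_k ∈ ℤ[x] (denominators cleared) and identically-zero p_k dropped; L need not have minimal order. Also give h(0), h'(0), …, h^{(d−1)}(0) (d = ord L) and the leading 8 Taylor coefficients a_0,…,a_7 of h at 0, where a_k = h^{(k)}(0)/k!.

L = (-15 - 18·x) + (-1 - 24·x - 36·x^2)·Dx + (2 + 10·x + 12·x^2)·Dx^2  (order 2).
h: a_k = 6, 63/2, 243/8, 1053/16, -4617/128, 252963/1280, -2479329/5120, 98793351/71680, …
ICs: h(0) = 6, h′(0) = 63/2.

f: a_k = 3, 9, 27/2, 27/2, 81/8, 243/40, 243/80, 729/560, …
g: a_k = -2, -3, 9/4, -27/8, 405/64, -1701/128, 15309/512, -72171/1024, …
Sum ⇒ L₀ = lclm(L_f,L_g) in ℚ(x)⟨Dx⟩.
h₀' ⇒ L via d/dx closure of L₀.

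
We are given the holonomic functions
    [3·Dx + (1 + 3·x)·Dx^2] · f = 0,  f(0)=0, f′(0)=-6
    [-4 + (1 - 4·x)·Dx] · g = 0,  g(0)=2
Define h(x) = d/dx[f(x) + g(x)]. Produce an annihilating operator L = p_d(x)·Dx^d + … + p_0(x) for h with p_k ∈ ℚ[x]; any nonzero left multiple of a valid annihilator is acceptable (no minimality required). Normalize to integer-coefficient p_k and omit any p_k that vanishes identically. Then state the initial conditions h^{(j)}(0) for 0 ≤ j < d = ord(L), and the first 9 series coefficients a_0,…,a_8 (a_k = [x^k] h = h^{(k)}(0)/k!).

f: a_k = 0, -6, 9, -18, 81/2, -486/5, 243, -4374/7, 6561/4, …
g: a_k = 2, 8, 32, 128, 512, 2048, 8192, 32768, 131072, …
Weyl lclm of L_f,L_g ⇒ L₀ (ord ≤ 3).
h₀' ⇒ L via d/dx closure of L₀.
L = (-432 - 288·x) + (-78 - 720·x - 576·x^2)·Dx + (11 + x - 144·x^2 - 144·x^3)·Dx^2  (order 2).
h: a_k = 2, 82, 330, 2210, 9754, 50610, 225002, 1061698, 4679226, …
ICs: h(0) = 2, h′(0) = 82.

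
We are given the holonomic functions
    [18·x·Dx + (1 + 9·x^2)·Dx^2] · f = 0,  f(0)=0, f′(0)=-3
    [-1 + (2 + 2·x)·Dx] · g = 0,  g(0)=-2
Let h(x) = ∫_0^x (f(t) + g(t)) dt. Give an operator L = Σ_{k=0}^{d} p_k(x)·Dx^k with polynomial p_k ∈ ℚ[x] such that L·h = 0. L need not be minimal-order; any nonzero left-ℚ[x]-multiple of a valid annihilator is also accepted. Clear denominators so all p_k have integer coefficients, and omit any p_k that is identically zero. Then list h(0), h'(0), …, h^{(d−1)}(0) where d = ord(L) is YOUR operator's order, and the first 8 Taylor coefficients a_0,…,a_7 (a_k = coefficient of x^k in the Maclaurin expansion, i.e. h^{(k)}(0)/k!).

f: a_k = 0, -3, 0, 9, 0, -243/5, 0, 2187/7, …
g: a_k = -2, -1, 1/4, -1/8, 5/64, -7/128, 21/512, -33/1024, …
L₀ := lclm(L_f,L_g); ord L₀ ≤ 2+1.
∫: right-multiply L₀ by Dx.
L = (-36 - 90·x + 972·x^2 + 486·x^3)·Dx^2 + (-75 - 144·x + 1818·x^2 + 3888·x^3 + 1701·x^4)·Dx^3 + (-2 + 70·x + 108·x^2 + 684·x^3 + 1134·x^4 + 486·x^5)·Dx^4  (order 4).
h: a_k = 0, -2, -2, 1/12, 71/32, 1/64, -31139/3840, 3/512, …
ICs: h(0) = 0, h′(0) = -2, h′′(0) = -4, h′′′(0) = 1/2.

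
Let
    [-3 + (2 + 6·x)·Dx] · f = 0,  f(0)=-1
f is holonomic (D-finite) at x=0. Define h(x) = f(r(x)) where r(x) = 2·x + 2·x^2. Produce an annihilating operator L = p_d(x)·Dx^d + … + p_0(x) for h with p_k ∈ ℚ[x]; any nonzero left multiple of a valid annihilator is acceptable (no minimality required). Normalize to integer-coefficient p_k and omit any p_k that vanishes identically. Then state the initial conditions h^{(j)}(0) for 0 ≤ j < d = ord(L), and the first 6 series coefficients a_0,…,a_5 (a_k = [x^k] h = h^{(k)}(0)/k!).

L = (-3 - 6·x) + (1 + 6·x + 6·x^2)·Dx  (order 1).
h: a_k = -1, -3, 3/2, -9/2, 117/8, -405/8, …
ICs: h(0) = -1.

f: a_k = -1, -3/2, 9/8, -27/16, 405/128, -1701/256, …
Change of var in L_f (x↦r) gives L₀.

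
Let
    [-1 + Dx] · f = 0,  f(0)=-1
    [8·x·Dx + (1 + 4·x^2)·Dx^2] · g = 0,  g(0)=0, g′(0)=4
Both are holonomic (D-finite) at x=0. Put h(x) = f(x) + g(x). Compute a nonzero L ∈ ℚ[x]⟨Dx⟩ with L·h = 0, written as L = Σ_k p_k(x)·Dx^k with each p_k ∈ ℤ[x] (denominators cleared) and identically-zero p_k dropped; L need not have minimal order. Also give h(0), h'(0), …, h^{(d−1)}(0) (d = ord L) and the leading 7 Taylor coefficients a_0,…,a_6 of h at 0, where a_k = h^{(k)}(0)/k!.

L = (8 - 8·x - 96·x^2 - 32·x^3)·Dx + (-9 + 88·x^2 - 16·x^4)·Dx^2 + (1 + 8·x + 8·x^2 + 32·x^3 + 16·x^4)·Dx^3  (order 3).
h: a_k = -1, 3, -1/2, -11/2, -1/24, 307/24, -1/720, …
ICs: h(0) = -1, h′(0) = 3, h′′(0) = -1.

f: a_k = -1, -1, -1/2, -1/6, -1/24, -1/120, -1/720, …
g: a_k = 0, 4, 0, -16/3, 0, 64/5, 0, …
h₀=f+g: left-lcm gives L₀, ord ≤ 3.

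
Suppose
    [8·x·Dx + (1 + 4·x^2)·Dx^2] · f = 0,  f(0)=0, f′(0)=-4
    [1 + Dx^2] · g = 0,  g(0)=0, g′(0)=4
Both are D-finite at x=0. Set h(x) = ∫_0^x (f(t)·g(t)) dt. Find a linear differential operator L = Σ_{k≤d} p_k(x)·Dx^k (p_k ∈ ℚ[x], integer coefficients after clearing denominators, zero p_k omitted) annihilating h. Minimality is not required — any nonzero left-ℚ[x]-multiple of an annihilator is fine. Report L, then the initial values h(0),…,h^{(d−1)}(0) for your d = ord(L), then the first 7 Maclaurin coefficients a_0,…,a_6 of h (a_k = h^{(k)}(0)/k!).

L = (85 + 944·x^2 + 416·x^4 + 256·x^6 + 256·x^8)·Dx + (144·x + 704·x^3 + 768·x^5 + 1024·x^7)·Dx^2 + (90 + 992·x^2 + 576·x^4 + 512·x^6 + 512·x^8)·Dx^3 + (144·x + 704·x^3 + 768·x^5 + 1024·x^7)·Dx^4 + (5 + 48·x^2 + 160·x^4 + 256·x^6 + 256·x^8)·Dx^5  (order 5).
h: a_k = 0, 0, 0, -16/3, 0, 24/5, 0, …
ICs: h(0) = 0, h′(0) = 0, h′′(0) = 0, h′′′(0) = -32, h′′′′(0) = 0.

f: a_k = 0, -4, 0, 16/3, 0, -64/5, 0, …
g: a_k = 0, 4, 0, -2/3, 0, 1/30, 0, …
Sym-product of L_f,L_g gives L₀ (≤ ord 4).
h=∫h₀ ⇒ L = L₀·Dx.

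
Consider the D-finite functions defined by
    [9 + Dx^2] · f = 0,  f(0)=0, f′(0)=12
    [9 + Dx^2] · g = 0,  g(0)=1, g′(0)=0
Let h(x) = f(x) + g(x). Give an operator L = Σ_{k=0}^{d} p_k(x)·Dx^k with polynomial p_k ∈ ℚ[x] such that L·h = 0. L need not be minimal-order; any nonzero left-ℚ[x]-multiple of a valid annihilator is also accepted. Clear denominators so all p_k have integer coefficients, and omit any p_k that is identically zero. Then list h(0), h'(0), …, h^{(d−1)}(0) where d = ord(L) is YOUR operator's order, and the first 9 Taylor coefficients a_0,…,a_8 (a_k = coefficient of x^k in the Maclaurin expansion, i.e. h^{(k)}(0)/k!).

f: a_k = 0, 12, 0, -18, 0, 81/10, 0, -243/140, 0, …
g: a_k = 1, 0, -9/2, 0, 27/8, 0, -81/80, 0, 729/4480, …
L₀ := lclm(L_f,L_g); ord L₀ ≤ 2+2.
L = 9 + Dx^2  (order 2).
h: a_k = 1, 12, -9/2, -18, 27/8, 81/10, -81/80, -243/140, 729/4480, …
ICs: h(0) = 1, h′(0) = 12.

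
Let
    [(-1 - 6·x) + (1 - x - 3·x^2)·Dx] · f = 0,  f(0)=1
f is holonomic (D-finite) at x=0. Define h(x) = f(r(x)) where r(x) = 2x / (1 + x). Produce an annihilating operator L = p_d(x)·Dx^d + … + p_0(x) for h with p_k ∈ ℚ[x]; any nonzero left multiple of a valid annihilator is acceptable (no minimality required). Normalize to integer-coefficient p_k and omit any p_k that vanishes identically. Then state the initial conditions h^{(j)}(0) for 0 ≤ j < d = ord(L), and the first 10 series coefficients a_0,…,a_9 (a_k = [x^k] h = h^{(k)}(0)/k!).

f: a_k = 1, 1, 4, 7, 19, 40, 97, 217, 508, 1159, …
h₀=f(r): pull back L_f along r ⇒ L₀.
L = (2 + 26·x) + (-1 - x + 13·x^2 + 13·x^3)·Dx  (order 1).
h: a_k = 1, 2, 14, 26, 182, 338, 2366, 4394, 30758, 57122, …
ICs: h(0) = 1.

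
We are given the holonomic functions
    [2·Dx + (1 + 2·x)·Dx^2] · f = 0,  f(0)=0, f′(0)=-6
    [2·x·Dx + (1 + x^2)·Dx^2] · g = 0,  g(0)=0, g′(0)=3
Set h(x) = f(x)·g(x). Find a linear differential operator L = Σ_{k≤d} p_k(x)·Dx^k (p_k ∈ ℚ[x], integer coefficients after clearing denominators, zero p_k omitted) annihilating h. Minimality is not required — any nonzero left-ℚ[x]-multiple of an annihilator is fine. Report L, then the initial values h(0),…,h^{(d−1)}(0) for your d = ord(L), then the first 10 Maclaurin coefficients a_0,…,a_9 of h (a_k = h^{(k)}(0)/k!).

f: a_k = 0, -6, 6, -8, 12, -96/5, 32, -384/7, 96, -512/3, …
g: a_k = 0, 3, 0, -1, 0, 3/5, 0, -3/7, 0, 1/3, …
h₀=f·g: eliminate ⇒ L₀, order ≤ 2·2.
L = (24 + 80·x + 88·x^2 + 240·x^3 + 240·x^4 + 208·x^5 + 16·x^7)·Dx + (12 + 80·x + 332·x^2 + 608·x^3 + 880·x^4 + 744·x^5 + 560·x^6 + 24·x^7 + 56·x^8)·Dx^2 + (12 + 52·x + 168·x^2 + 372·x^3 + 516·x^4 + 564·x^5 + 384·x^6 + 276·x^7 + 24·x^8 + 32·x^9)·Dx^3 + (2 + 12·x + 34·x^2 + 64·x^3 + 87·x^4 + 96·x^5 + 84·x^6 + 48·x^7 + 33·x^8 + 4·x^9 + 4·x^10)·Dx^4  (order 4).
h: a_k = 0, 0, -18, 18, -18, 30, -266/5, 438/5, -738/5, 9122/35, …
ICs: h(0) = 0, h′(0) = 0, h′′(0) = -36, h′′′(0) = 108.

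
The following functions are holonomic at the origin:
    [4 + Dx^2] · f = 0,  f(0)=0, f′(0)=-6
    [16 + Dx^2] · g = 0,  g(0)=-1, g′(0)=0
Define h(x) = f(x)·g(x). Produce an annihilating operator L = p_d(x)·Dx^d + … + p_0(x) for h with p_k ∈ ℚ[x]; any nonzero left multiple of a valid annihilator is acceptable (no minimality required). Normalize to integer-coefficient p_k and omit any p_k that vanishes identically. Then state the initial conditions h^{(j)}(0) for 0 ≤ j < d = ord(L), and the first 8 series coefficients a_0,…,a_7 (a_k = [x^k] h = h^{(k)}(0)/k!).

f: a_k = 0, -6, 0, 4, 0, -4/5, 0, 8/105, …
g: a_k = -1, 0, 8, 0, -32/3, 0, 256/45, 0, …
f·g: L₀ = L_f ⊗_s L_g, ord ≤ 2·2.
L = 144 + 40·Dx^2 + Dx^4  (order 4).
h: a_k = 0, 6, 0, -52, 0, 484/5, 0, -8744/105, …
ICs: h(0) = 0, h′(0) = 6, h′′(0) = 0, h′′′(0) = -312.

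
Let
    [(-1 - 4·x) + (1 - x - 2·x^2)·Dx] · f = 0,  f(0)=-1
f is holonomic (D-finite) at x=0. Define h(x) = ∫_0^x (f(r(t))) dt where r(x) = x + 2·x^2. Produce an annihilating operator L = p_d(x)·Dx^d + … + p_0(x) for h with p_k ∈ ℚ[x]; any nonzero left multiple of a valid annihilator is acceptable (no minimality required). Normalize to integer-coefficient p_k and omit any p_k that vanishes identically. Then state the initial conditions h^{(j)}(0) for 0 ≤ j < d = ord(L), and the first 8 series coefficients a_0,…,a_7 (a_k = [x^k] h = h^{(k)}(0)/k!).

f: a_k = -1, -1, -3, -5, -11, -21, -43, -85, …
Change of var in L_f (x↦r) gives L₀.
h=∫h₀ ⇒ L = L₀·Dx.
L = (1 + 8·x + 24·x^2 + 32·x^3)·Dx + (-1 + x + 4·x^2 + 8·x^3 + 8·x^4)·Dx^2  (order 2).
h: a_k = 0, -1, -1/2, -5/3, -17/4, -53/5, -169/6, -557/7, …
ICs: h(0) = 0, h′(0) = -1.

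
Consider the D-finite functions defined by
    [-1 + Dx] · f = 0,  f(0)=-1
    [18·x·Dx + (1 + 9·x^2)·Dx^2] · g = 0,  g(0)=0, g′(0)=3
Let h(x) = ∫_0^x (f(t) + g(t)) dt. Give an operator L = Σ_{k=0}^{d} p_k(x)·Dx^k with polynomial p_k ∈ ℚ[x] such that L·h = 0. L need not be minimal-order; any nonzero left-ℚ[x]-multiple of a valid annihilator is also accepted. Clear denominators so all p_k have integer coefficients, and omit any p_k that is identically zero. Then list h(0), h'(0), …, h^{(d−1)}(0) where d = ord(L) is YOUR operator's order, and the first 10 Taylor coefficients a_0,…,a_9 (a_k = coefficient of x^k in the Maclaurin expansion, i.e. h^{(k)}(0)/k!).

f: a_k = -1, -1, -1/2, -1/6, -1/24, -1/120, -1/720, -1/5040, -1/40320, -1/362880, …
g: a_k = 0, 3, 0, -9, 0, 243/5, 0, -2187/7, 0, 2187, …
Weyl lclm of L_f,L_g ⇒ L₀ (ord ≤ 3).
∫: right-multiply L₀ by Dx.
L = (18 - 18·x - 486·x^2 - 162·x^3)·Dx^2 + (-19 + 468·x^2 - 81·x^4)·Dx^3 + (1 + 18·x + 18·x^2 + 162·x^3 + 81·x^4)·Dx^4  (order 4).
h: a_k = 0, -1, 1, -1/6, -55/24, -1/120, 5831/720, -1/5040, -1574641/40320, -1/362880, …
ICs: h(0) = 0, h′(0) = -1, h′′(0) = 2, h′′′(0) = -1.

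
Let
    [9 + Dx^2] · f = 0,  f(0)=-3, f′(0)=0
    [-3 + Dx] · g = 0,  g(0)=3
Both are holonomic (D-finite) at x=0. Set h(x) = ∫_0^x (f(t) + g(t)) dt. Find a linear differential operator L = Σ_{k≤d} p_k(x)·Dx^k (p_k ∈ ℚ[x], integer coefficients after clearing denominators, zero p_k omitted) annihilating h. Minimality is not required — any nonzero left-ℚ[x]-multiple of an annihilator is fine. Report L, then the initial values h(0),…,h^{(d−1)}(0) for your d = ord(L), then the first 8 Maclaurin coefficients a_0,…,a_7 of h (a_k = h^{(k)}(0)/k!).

f: a_k = -3, 0, 27/2, 0, -81/8, 0, 243/80, 0, …
g: a_k = 3, 9, 27/2, 27/2, 81/8, 243/40, 243/80, 729/560, …
f+g: L₀ = lclm(L_f,L_g), ord ≤ 2+1.
h=∫₀ˣh₀: take L = L₀·Dx.
L = -27·Dx + 9·Dx^2 - 3·Dx^3 + Dx^4  (order 4).
h: a_k = 0, 0, 9/2, 9, 27/8, 0, 81/80, 243/280, …
ICs: h(0) = 0, h′(0) = 0, h′′(0) = 9, h′′′(0) = 54.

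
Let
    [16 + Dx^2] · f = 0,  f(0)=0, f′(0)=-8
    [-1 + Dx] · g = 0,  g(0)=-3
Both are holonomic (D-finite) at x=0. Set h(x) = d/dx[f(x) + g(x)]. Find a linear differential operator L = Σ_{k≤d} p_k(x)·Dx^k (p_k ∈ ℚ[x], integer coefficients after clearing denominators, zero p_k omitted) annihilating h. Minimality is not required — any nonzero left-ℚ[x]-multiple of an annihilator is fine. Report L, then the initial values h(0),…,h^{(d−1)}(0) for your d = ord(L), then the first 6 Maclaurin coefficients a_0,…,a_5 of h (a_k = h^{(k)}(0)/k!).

f: a_k = 0, -8, 0, 64/3, 0, -256/15, …
g: a_k = -3, -3, -3/2, -1/2, -1/8, -1/40, …
L₀ := lclm(L_f,L_g); ord L₀ ≤ 2+1.
h=h₀': d/dx-closure on L₀ ⇒ L.
L = 16 - 16·Dx + Dx^2 - Dx^3  (order 3).
h: a_k = -11, -3, 125/2, -1/2, -2051/24, -1/40, …
ICs: h(0) = -11, h′(0) = -3, h′′(0) = 125.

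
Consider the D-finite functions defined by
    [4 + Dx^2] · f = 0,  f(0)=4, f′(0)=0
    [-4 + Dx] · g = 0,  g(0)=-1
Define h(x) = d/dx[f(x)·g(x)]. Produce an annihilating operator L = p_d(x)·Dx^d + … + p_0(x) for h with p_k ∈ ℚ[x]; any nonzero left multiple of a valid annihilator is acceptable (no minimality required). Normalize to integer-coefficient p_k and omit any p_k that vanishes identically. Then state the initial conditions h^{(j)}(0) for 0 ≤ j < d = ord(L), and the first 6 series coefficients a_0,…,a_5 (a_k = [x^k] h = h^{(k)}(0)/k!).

f: a_k = 4, 0, -8, 0, 8/3, 0, …
g: a_k = -1, -4, -8, -32/3, -32/3, -128/15, …
Product ⇒ symmetric product L₀, ord ≤ 2.
Derive L from L₀ (diff closure).
L = 20 - 8·Dx + Dx^2  (order 2).
h: a_k = -16, -48, -32, 224/3, 608/3, 1248/5, …
ICs: h(0) = -16, h′(0) = -48.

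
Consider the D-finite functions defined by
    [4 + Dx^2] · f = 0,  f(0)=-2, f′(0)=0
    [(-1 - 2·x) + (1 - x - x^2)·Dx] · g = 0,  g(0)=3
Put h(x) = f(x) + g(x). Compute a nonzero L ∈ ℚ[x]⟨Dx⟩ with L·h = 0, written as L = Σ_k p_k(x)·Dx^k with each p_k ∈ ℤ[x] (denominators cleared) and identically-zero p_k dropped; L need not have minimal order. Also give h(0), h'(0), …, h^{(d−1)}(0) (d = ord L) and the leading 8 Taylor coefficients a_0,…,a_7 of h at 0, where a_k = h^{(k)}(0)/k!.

L = (-44 - 96·x - 32·x^2 - 48·x^3 - 40·x^4 - 16·x^5) + (16 - 20·x - 8·x^2 + 16·x^3 - 12·x^4 - 24·x^5 - 8·x^6)·Dx + (-11 - 24·x - 8·x^2 - 12·x^3 - 10·x^4 - 4·x^5)·Dx^2 + (4 - 5·x - 2·x^2 + 4·x^3 - 3·x^4 - 6·x^5 - 2·x^6)·Dx^3  (order 3).
h: a_k = 1, 3, 10, 9, 41/3, 24, 1763/45, 63, …
ICs: h(0) = 1, h′(0) = 3, h′′(0) = 20.

f: a_k = -2, 0, 4, 0, -4/3, 0, 8/45, 0, …
g: a_k = 3, 3, 6, 9, 15, 24, 39, 63, …
L₀ := lclm(L_f,L_g); ord L₀ ≤ 2+1.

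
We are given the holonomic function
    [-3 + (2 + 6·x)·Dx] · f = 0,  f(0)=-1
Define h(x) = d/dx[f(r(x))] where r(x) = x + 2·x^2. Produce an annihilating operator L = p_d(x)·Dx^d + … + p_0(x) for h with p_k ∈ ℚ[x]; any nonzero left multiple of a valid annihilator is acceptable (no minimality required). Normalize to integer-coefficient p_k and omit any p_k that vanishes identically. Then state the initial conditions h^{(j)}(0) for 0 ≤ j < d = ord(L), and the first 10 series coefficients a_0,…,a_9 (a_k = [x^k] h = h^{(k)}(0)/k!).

f: a_k = -1, -3/2, 9/8, -27/16, 405/128, -1701/256, 15309/1024, -72171/2048, 2814669/32768, -14073345/65536, …
Substitute x→r, Dx→(1/r')Dx; clear ⇒ L₀.
h=h₀': d/dx-closure on L₀ ⇒ L.
L = 5 + (-2 - 14·x - 36·x^2 - 48·x^3)·Dx  (order 1).
h: a_k = -3/2, -15/4, 135/16, -315/32, -2025/256, 33615/512, -292005/2048, 282285/4096, 35352855/65536, -247756725/131072, …
ICs: h(0) = -3/2.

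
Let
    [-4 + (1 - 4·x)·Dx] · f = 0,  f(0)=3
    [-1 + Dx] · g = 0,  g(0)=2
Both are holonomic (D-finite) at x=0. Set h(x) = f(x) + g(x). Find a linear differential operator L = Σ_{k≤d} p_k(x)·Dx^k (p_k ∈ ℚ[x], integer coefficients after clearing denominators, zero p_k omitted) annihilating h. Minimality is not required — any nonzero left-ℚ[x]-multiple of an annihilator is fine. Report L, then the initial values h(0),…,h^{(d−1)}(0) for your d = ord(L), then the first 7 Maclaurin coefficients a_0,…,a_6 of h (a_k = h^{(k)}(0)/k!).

f: a_k = 3, 12, 48, 192, 768, 3072, 12288, …
g: a_k = 2, 2, 1, 1/3, 1/12, 1/60, 1/360, …
L₀ := lclm(L_f,L_g); ord L₀ ≤ 1+1.
L = (-28 - 16·x) + (31 + 8·x - 16·x^2)·Dx + (-3 + 8·x + 16·x^2)·Dx^2  (order 2).
h: a_k = 5, 14, 49, 577/3, 9217/12, 184321/60, 4423681/360, …
ICs: h(0) = 5, h′(0) = 14.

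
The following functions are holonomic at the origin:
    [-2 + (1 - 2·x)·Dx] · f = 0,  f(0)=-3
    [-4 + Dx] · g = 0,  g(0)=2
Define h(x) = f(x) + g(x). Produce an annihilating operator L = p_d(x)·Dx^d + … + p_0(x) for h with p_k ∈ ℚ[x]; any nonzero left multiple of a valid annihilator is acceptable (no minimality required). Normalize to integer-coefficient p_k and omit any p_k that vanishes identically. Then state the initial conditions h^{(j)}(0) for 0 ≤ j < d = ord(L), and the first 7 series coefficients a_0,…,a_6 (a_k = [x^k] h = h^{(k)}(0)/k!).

f: a_k = -3, -6, -12, -24, -48, -96, -192, …
g: a_k = 2, 8, 16, 64/3, 64/3, 256/15, 512/45, …
L₀ := lclm(L_f,L_g); ord L₀ ≤ 1+1.
L = -32·x + (-4 + 32·x - 32·x^2)·Dx + (1 - 6·x + 8·x^2)·Dx^2  (order 2).
h: a_k = -1, 2, 4, -8/3, -80/3, -1184/15, -8128/45, …
ICs: h(0) = -1, h′(0) = 2.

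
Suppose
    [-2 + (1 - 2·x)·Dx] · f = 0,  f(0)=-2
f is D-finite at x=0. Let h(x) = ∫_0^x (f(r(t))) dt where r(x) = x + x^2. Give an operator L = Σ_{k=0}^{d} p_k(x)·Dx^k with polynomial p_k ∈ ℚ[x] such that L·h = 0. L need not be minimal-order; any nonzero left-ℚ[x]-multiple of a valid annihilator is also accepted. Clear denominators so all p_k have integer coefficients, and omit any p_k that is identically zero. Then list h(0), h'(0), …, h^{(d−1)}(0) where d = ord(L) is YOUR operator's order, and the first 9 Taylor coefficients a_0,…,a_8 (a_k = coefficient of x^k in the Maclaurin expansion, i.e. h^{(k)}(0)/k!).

f: a_k = -2, -4, -8, -16, -32, -64, -128, -256, -512, …
f∘r: x↦r, Dx↦Dx/r' in L_f ⇒ L₀.
Integrate: L := L₀·Dx.
L = (2 + 4·x)·Dx + (-1 + 2·x + 2·x^2)·Dx^2  (order 2).
h: a_k = 0, -2, -2, -4, -8, -88/5, -40, -656/7, -224, …
ICs: h(0) = 0, h′(0) = -2.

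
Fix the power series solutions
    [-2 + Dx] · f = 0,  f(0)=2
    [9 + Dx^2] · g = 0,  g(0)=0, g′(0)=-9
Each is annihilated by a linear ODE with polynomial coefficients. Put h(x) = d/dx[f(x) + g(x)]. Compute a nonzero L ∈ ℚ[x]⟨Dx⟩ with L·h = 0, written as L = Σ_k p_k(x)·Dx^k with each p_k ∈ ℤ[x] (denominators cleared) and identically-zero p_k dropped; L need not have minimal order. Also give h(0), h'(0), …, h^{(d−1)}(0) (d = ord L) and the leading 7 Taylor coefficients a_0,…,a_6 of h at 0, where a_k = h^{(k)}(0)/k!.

L = 18 - 9·Dx + 2·Dx^2 - Dx^3  (order 3).
h: a_k = -5, 8, 97/2, 16/3, -665/24, 16/15, 6817/720, …
ICs: h(0) = -5, h′(0) = 8, h′′(0) = 97.

f: a_k = 2, 4, 4, 8/3, 4/3, 8/15, 8/45, …
g: a_k = 0, -9, 0, 27/2, 0, -243/40, 0, …
Sum ⇒ L₀ = lclm(L_f,L_g) in ℚ(x)⟨Dx⟩.
h₀' ⇒ L via d/dx closure of L₀.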